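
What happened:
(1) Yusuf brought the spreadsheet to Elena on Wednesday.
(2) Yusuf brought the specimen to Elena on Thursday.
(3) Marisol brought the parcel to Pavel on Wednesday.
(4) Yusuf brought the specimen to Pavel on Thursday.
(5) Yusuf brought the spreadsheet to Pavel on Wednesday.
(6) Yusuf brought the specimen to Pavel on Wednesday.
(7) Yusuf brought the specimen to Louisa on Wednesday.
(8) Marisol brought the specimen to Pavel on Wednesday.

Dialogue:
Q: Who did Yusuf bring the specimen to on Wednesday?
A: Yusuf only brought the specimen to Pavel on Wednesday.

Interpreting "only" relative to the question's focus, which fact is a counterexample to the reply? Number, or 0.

Answering "Who did ... to ...?" puts focus on the recipient — here, "Pavel".
So "only" ranges over recipients; the rest (agent = Yusuf, thing = the specimen, setting = on Wednesday) is presupposed.
Fact (7) shares the background with a different recipient (Louisa) — counterexample.
(Fact (4) would refute a reading with focus on the setting — but that is not what the question asks.)

7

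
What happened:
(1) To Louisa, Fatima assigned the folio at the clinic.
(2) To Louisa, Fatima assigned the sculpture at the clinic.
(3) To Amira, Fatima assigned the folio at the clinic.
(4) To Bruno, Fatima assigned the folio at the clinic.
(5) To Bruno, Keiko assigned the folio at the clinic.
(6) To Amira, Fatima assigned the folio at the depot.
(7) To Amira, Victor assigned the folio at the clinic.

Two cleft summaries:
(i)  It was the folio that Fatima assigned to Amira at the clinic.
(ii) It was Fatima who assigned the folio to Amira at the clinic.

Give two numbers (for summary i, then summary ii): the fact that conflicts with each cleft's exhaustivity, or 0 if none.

0, 7

Summary (i) focuses "the folio" (the thing); background agent = Fatima, recipient = Amira, setting = at the clinic. No fact matches that background with a different thing, so 0.
Summary (ii) focuses "Fatima" (the agent); background thing = the folio, recipient = Amira, setting = at the clinic. Fact (7) matches that background with agent = Victor — refutes (ii).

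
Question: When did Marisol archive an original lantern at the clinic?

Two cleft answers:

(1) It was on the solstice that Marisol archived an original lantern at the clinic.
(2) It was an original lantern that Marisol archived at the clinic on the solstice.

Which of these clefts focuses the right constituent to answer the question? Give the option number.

The question word "when" targets the time.
Option (1) clefts "on the solstice" — that matches what the question asks about.
Option (2) clefts "an original lantern" — the direct object, not what was asked.
So the congruent reply is (1).

1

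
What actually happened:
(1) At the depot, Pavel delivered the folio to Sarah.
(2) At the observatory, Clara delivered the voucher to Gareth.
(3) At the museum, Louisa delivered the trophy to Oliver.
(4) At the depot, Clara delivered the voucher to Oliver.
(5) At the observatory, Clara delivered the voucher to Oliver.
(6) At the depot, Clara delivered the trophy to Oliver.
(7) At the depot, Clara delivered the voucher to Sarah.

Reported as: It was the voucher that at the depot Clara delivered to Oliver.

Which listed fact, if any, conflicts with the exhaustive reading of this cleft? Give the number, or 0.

Focus of the cleft: "the voucher" (the thing). Presupposed background: same agent, recipient, setting (Clara / Oliver / at the depot).
The exhaustive reading says no other thing fits that background.
But fact (6) also has same agent, recipient, setting (Clara / Oliver / at the depot), with thing = the trophy — so the exhaustive reading fails.

6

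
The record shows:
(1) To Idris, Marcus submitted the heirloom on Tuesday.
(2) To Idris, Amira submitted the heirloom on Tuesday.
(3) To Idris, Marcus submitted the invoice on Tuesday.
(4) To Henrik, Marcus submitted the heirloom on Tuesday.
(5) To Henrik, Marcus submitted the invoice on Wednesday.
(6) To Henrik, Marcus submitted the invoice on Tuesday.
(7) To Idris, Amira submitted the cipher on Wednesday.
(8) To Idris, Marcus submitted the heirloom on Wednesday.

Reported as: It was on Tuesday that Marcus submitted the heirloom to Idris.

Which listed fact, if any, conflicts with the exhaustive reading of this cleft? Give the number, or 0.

8

Focus of the cleft: "on Tuesday" (the setting). Presupposed background: Marcus as agent and the heirloom as thing and Idris as recipient.
Exhaustivity: on Tuesday is the only setting satisfying that background.
Fact (8) shares the background but with setting = on Wednesday; exhaustivity is violated.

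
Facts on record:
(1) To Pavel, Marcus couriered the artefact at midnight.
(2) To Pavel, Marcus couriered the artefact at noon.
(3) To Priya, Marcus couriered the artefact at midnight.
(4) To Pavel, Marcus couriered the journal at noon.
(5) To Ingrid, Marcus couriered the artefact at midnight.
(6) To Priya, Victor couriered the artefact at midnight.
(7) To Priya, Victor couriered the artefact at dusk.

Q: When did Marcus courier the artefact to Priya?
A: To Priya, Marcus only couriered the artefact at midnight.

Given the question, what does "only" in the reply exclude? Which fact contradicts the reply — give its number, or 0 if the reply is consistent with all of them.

Answering "When did ...?" puts focus on the setting — here, "at midnight".
So "only" ranges over settings; the rest (same agent, thing, recipient (Marcus / the artefact / Priya)) is presupposed.
No fact keeps same agent, thing, recipient (Marcus / the artefact / Priya) while changing the setting; every other fact differs on something backgrounded. The reply stands.
(Fact (1) would refute a reading with focus on the recipient — but that is not what the question asks.)

0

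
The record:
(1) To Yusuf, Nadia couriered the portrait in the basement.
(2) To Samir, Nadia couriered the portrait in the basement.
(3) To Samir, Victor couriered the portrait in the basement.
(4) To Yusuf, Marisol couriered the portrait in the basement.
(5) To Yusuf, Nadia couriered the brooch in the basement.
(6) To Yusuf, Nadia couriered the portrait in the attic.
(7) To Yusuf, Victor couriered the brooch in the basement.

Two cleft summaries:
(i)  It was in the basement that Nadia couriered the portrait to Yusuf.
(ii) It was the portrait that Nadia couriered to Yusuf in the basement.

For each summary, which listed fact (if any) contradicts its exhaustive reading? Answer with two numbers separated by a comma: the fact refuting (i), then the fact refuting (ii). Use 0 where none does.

6, 5

(i): focus "in the basement". Looking for agent = Nadia, thing = the portrait, recipient = Yusuf with some other setting — fact (6) has in the attic there. Refuted.
(ii): focus "the portrait". Looking for agent = Nadia, recipient = Yusuf, setting = in the basement with some other thing — fact (5) has the brooch there. Refuted.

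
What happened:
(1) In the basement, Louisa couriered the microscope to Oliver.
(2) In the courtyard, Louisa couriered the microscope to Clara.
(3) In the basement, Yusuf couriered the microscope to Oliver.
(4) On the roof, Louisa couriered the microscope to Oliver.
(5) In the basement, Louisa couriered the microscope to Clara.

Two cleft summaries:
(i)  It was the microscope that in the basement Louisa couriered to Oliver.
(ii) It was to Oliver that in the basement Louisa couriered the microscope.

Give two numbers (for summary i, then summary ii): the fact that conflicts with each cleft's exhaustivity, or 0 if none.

0, 5

Summary (i) focuses "the microscope" (the thing); background Louisa as agent and Oliver as recipient and in the basement as setting. No fact matches that background with a different thing, so 0.
Summary (ii) focuses "Oliver" (the recipient); background Louisa as agent and the microscope as thing and in the basement as setting. Fact (5) matches that background with recipient = Clara — refutes (ii).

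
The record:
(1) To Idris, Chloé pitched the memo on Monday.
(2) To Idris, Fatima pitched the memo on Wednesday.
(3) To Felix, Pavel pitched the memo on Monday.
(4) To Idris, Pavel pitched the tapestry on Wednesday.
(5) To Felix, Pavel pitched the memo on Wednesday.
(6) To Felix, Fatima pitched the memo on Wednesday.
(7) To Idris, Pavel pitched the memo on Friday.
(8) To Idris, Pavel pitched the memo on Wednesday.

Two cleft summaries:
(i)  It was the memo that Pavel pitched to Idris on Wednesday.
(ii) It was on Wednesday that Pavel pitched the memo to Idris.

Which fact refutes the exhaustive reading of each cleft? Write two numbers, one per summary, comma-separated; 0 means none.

Summary (i) focuses "the memo" (the thing); background same agent, recipient, setting (Pavel / Idris / on Wednesday). Fact (4) matches that background with thing = the tapestry — refutes (i).
Summary (ii) focuses "on Wednesday" (the setting); background same agent, thing, recipient (Pavel / the memo / Idris). Fact (7) matches that background with setting = on Friday — refutes (ii).

4, 7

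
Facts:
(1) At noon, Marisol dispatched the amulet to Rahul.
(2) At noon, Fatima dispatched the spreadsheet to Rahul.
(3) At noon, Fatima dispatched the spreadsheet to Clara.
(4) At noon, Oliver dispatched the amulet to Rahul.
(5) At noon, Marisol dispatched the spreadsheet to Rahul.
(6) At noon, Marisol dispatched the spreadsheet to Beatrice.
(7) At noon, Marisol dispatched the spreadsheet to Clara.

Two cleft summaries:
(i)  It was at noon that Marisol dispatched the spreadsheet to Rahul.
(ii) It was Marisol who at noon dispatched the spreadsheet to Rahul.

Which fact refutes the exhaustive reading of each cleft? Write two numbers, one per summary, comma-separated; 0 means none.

Summary (i) focuses "at noon" (the setting); background Marisol as agent and the spreadsheet as thing and Rahul as recipient. No fact matches that background with a different setting, so 0.
Summary (ii) focuses "Marisol" (the agent); background the spreadsheet as thing and Rahul as recipient and at noon as setting. Fact (2) matches that background with agent = Fatima — refutes (ii).

0, 2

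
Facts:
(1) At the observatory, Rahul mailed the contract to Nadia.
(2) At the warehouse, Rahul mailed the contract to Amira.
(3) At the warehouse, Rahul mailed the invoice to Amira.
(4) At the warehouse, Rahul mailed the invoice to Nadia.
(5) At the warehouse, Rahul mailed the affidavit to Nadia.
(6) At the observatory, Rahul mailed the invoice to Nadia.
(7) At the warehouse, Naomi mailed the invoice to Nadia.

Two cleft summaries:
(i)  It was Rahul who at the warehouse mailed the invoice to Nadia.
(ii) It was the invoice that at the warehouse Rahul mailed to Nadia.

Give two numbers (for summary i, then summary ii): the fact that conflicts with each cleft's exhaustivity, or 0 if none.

(i): focus "Rahul". Looking for the invoice as thing and Nadia as recipient and at the warehouse as setting with some other agent — fact (7) has Naomi there. Refuted.
(ii): focus "the invoice". Looking for Rahul as agent and Nadia as recipient and at the warehouse as setting with some other thing — fact (5) has the affidavit there. Refuted.

7, 5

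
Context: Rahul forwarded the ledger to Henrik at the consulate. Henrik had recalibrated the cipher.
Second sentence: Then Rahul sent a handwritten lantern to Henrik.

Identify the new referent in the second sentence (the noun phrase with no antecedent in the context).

a handwritten lantern

"Rahul" and "Henrik" in the second sentence are given — already mentioned in the context.
"a handwritten lantern" has no antecedent in the context; it is discourse-new (the indefinite article also signals a new referent).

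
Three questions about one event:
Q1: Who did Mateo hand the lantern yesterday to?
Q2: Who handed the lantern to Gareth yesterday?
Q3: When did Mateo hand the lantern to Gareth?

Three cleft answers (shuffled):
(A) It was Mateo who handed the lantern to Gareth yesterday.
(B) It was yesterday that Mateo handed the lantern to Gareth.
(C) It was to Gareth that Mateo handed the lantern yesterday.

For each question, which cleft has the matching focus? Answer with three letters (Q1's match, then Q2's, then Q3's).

CAB

Q1 asks about the recipient; cleft (C) focuses "to Gareth", which is the recipient — so Q1 → C.
Q2 asks about the subject (agent); cleft (A) focuses "Mateo", which is the subject (agent) — so Q2 → A.
Q3 asks about the time; cleft (B) focuses "yesterday", which is the time — so Q3 → B.
Mapping: Q1→C, Q2→A, Q3→B.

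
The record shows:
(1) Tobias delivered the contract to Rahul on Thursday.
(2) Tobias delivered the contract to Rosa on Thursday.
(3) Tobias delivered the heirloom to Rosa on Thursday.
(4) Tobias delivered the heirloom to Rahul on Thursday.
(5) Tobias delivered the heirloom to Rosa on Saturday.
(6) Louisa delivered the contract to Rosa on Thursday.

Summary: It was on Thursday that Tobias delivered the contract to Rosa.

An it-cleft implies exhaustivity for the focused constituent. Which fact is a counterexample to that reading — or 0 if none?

0

The cleft puts "on Thursday" in focus and presupposes the open proposition with Tobias as agent and the contract as thing and Rosa as recipient.
The exhaustive reading says no other setting fits that background.
Every other fact differs from the presupposition on some backgrounded slot, so none challenges the exhaustivity.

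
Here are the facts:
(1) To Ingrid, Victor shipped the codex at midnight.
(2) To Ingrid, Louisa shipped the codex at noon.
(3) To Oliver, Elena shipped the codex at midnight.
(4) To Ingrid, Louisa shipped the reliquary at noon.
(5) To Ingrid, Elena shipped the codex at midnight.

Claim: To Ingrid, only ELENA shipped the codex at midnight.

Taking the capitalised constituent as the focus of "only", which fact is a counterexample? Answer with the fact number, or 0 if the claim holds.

Focus (in capitals) is "Elena" — the agent. "Only" excludes alternative agents while holding fixed same thing, recipient, setting (the codex / Ingrid / at midnight).
Fact (1) matches on same thing, recipient, setting (the codex / Ingrid / at midnight), but has agent = Victor instead. That refutes the claim.

1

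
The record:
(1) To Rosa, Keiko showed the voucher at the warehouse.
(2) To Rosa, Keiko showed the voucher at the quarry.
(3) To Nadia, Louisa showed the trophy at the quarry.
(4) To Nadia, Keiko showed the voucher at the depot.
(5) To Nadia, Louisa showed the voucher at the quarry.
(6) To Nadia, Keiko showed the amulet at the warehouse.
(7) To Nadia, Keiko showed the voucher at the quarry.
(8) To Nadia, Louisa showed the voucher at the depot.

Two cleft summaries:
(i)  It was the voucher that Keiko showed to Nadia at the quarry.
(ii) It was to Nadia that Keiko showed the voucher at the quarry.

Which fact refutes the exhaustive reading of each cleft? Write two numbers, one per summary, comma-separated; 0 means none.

Summary (i) focuses "the voucher" (the thing); background Keiko as agent and Nadia as recipient and at the quarry as setting. No fact matches that background with a different thing, so 0.
Summary (ii) focuses "Nadia" (the recipient); background Keiko as agent and the voucher as thing and at the quarry as setting. Fact (2) matches that background with recipient = Rosa — refutes (ii).

0, 2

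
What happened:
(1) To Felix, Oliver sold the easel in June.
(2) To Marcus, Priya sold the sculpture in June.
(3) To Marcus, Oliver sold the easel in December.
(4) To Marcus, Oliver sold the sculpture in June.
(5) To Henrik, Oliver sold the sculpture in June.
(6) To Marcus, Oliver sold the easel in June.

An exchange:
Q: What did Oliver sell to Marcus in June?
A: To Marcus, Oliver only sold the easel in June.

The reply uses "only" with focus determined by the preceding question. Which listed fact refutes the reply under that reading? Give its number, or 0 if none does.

Answering "What did ...?" puts focus on the thing — here, "the easel".
"Only" then excludes alternative things while the background — Oliver as agent and Marcus as recipient and in June as setting — is held fixed.
Fact (4) shares the background with a different thing (the sculpture) — counterexample.
(Fact (1) would refute a reading with focus on the recipient — but that is not what the question asks.)

4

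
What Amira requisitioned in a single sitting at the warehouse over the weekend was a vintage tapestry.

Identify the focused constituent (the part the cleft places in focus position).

a vintage tapestry

In a pseudo-cleft "What ... was X", the post-copular constituent X is the focus.
Here the focus is "a vintage tapestry". The backgrounded (presupposed) material includes "Amira", "over the weekend", "at the warehouse" and "in a single sitting".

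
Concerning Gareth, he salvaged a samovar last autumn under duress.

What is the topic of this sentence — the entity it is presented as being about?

Gareth

The construction explicitly marks "Gareth" as what the sentence is about — the topic.
The remainder of the clause is the comment (what is said about the topic).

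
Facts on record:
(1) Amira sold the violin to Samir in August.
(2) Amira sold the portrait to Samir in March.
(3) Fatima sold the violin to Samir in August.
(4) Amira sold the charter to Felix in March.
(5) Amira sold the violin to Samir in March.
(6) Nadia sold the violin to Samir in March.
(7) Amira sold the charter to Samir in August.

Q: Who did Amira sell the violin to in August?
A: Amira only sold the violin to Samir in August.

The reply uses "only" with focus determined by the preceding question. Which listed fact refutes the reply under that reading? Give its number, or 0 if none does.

Answering "Who did ... to ...?" puts focus on the recipient — here, "Samir".
So "only" ranges over recipients; the rest (agent = Amira, thing = the violin, setting = in August) is presupposed.
No fact keeps agent = Amira, thing = the violin, setting = in August while changing the recipient; every other fact differs on something backgrounded. The reply stands.
(Fact (7) would refute a reading with focus on the thing — but that is not what the question asks.)

0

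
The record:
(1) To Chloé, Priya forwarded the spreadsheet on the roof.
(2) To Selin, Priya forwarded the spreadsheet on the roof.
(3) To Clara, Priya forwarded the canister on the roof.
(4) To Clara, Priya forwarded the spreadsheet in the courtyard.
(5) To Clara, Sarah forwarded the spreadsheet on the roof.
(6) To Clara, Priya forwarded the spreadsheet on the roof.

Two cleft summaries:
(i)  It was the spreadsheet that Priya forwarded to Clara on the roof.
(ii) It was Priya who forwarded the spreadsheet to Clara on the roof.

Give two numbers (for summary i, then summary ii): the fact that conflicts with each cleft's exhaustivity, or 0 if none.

Summary (i) focuses "the spreadsheet" (the thing); background Priya as agent and Clara as recipient and on the roof as setting. Fact (3) matches that background with thing = the canister — refutes (i).
Summary (ii) focuses "Priya" (the agent); background the spreadsheet as thing and Clara as recipient and on the roof as setting. Fact (5) matches that background with agent = Sarah — refutes (ii).

3, 5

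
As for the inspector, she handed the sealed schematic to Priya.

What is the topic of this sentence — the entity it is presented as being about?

the inspector

The construction explicitly marks "the inspector" as what the sentence is about — the topic.
The remainder of the clause is the comment (what is said about the topic).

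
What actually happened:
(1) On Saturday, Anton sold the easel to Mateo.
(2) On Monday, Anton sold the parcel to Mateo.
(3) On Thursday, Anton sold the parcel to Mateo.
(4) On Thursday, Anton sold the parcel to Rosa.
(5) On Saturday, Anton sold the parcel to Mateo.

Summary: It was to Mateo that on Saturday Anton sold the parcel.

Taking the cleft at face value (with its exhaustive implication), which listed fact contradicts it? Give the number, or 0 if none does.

0

Focus of the cleft: "Mateo" (the recipient). Presupposed background: Anton as agent and the parcel as thing and on Saturday as setting.
The exhaustive reading says no other recipient fits that background.
Every other fact differs from the presupposition on some backgrounded slot, so none challenges the exhaustivity.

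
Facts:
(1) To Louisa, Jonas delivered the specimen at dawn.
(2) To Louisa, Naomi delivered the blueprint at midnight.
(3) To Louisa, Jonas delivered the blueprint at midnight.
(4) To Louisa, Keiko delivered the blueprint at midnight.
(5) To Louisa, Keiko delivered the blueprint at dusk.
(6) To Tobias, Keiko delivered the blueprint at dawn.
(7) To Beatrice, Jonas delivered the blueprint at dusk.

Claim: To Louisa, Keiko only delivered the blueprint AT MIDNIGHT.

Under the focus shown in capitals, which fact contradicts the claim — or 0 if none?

Focus (in capitals) is "at midnight" — the setting. "Only" excludes alternative settings while holding fixed same agent, thing, recipient (Keiko / the blueprint / Louisa).
Fact (5) shares the background but differs in setting (at dusk) — a counterexample.

5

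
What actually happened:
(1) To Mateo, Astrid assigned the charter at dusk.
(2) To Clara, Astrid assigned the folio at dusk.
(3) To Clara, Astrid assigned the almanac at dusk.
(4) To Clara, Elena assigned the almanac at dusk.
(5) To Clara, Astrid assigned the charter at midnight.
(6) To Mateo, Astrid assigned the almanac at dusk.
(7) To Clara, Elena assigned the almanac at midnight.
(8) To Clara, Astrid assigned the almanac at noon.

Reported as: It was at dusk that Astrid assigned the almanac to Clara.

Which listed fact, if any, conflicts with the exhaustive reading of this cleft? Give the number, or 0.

8

Focus of the cleft: "at dusk" (the setting). Presupposed background: agent = Astrid, thing = the almanac, recipient = Clara.
Exhaustivity: at dusk is the only setting satisfying that background.
Fact (8) shares the background but with setting = at noon; exhaustivity is violated.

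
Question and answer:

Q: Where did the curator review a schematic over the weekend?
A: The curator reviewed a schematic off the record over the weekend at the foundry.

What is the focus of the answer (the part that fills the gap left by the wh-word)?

The wh-word "where" asks about the location.
In the answer, "the curator", "a schematic" and "over the weekend" are given — repeated from the question.
"off the record" is also new, but it specifies the manner, which is not what the question asks about — so it is not the focus.
The constituent filling the location gap is "at the foundry"; that is the focus.

at the foundry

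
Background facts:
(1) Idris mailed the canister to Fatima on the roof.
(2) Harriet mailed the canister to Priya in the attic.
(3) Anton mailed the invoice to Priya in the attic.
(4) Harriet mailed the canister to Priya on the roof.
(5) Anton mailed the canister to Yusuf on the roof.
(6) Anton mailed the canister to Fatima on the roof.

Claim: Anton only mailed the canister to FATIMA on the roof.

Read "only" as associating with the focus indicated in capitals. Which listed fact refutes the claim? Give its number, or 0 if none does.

5

Focus (in capitals) is "Fatima" — the recipient. "Only" excludes alternative recipients while holding fixed agent = Anton, thing = the canister, setting = on the roof.
Fact (5) matches on agent = Anton, thing = the canister, setting = on the roof, but has recipient = Yusuf instead. That refutes the claim.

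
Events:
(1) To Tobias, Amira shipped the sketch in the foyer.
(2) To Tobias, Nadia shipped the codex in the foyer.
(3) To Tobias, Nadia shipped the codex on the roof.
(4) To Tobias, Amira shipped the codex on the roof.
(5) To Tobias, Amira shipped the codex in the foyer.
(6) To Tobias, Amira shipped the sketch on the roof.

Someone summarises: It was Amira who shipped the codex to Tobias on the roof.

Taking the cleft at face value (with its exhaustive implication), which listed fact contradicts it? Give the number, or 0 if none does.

The cleft puts "Amira" in focus and presupposes the open proposition with same thing, recipient, setting (the codex / Tobias / on the roof).
The exhaustive reading says no other agent fits that background.
Fact (3) shares the background but with agent = Nadia; exhaustivity is violated.

3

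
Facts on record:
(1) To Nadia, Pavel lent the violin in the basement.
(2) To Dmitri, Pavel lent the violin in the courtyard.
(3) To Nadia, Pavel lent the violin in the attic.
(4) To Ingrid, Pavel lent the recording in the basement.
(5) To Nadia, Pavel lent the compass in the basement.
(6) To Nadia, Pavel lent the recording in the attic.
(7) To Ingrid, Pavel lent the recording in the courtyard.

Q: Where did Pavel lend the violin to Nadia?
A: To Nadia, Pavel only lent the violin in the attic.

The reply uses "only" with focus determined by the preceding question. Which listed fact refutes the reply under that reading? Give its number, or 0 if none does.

1

The question "Where did ...?" targets the setting, so in the reply the focus falls on "in the attic".
"Only" then excludes alternative settings while the background — Pavel as agent and the violin as thing and Nadia as recipient — is held fixed.
Fact (1) shares the background with a different setting (in the basement) — counterexample.
(Fact (6) would refute a reading with focus on the thing — but that is not what the question asks.)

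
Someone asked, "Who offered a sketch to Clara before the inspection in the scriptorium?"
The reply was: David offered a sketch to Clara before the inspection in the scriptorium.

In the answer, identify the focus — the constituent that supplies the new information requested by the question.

The wh-word "who" asks about the subject (agent).
In the answer, "a sketch", "to Clara", "before the inspection" and "in the scriptorium" are given — repeated from the question.
The constituent filling the subject (agent) gap is "David"; that is the focus and would carry nuclear stress.

David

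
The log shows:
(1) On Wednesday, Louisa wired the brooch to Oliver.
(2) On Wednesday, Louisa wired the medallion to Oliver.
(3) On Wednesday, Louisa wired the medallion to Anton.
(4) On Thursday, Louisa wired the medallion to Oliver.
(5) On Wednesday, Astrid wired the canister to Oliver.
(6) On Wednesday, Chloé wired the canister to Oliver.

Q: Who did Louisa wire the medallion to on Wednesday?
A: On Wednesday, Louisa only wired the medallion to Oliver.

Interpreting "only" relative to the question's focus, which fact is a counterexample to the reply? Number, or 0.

3

The question "Who did ... to ...?" targets the recipient, so in the reply the focus falls on "Oliver".
"Only" then excludes alternative recipients while the background — Louisa as agent and the medallion as thing and on Wednesday as setting — is held fixed.
Fact (3) shares the background with a different recipient (Anton) — counterexample.
(Fact (1) would refute a reading with focus on the thing — but that is not what the question asks.)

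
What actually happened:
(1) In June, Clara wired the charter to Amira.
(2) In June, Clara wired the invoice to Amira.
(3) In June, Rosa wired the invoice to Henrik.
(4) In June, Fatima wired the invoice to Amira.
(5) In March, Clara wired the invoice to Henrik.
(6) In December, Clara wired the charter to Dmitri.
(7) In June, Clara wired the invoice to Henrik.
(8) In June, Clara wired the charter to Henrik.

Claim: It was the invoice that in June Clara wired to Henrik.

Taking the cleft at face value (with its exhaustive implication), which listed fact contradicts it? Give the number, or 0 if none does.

8

The cleft puts "the invoice" in focus and presupposes the open proposition with same agent, recipient, setting (Clara / Henrik / in June).
The exhaustive reading says no other thing fits that background.
Fact (8) shares the background but with thing = the charter; exhaustivity is violated.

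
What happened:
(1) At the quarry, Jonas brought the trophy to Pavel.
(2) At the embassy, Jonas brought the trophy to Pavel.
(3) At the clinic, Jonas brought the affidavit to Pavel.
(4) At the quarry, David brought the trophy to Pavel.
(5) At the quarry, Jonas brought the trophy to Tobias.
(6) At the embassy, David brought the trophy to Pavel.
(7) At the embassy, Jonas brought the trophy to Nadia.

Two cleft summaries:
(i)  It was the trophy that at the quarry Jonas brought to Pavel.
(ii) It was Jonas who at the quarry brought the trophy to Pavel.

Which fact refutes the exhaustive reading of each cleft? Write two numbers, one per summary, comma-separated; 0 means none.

(i): focus "the trophy". No fact shares agent = Jonas, recipient = Pavel, setting = at the quarry with a different thing. 0.
(ii): focus "Jonas". Looking for thing = the trophy, recipient = Pavel, setting = at the quarry with some other agent — fact (4) has David there. Refuted.

0, 4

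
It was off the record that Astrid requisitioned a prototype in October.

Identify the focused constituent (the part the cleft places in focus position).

In an it-cleft "It was X that/who ...", the clefted constituent X is the focus; the that/who-clause expresses the presupposed open proposition.
Here the focus is "off the record". The backgrounded (presupposed) material includes "Astrid", "a prototype" and "in October".

off the record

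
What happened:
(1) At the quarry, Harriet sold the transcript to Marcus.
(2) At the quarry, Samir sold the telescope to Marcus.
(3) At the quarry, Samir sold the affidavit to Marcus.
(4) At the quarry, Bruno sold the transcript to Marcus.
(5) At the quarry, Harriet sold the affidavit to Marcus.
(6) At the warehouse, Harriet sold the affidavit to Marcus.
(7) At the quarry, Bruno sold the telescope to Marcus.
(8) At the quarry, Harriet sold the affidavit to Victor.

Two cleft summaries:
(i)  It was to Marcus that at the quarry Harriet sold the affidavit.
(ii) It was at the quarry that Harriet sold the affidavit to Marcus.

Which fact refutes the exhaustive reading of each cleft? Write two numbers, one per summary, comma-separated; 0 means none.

(i): focus "Marcus". Looking for same agent, thing, setting (Harriet / the affidavit / at the quarry) with some other recipient — fact (8) has Victor there. Refuted.
(ii): focus "at the quarry". Looking for same agent, thing, recipient (Harriet / the affidavit / Marcus) with some other setting — fact (6) has at the warehouse there. Refuted.

8, 6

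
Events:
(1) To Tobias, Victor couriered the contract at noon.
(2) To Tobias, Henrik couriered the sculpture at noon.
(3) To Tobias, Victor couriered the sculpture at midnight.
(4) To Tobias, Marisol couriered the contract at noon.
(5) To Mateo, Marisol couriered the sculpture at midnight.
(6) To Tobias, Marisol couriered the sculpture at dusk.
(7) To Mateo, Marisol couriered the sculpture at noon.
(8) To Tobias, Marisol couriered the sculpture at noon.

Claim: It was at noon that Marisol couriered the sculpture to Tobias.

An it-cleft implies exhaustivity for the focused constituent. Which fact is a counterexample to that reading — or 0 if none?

The cleft puts "at noon" in focus and presupposes the open proposition with same agent, thing, recipient (Marisol / the sculpture / Tobias).
Exhaustivity: at noon is the only setting satisfying that background.
But fact (6) also has same agent, thing, recipient (Marisol / the sculpture / Tobias), with setting = at dusk — so the exhaustive reading fails.

6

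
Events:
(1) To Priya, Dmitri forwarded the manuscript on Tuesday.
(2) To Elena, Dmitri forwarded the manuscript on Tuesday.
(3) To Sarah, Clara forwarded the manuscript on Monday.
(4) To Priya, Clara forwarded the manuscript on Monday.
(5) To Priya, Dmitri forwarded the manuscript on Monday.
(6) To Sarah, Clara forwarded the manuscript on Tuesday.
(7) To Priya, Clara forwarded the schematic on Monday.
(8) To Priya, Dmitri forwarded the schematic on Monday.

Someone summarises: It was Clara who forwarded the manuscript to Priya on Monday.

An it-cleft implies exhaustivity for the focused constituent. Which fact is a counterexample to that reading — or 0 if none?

5

The cleft puts "Clara" in focus and presupposes the open proposition with thing = the manuscript, recipient = Priya, setting = on Monday.
Exhaustivity: Clara is the only agent satisfying that background.
But fact (5) also has thing = the manuscript, recipient = Priya, setting = on Monday, with agent = Dmitri — so the exhaustive reading fails.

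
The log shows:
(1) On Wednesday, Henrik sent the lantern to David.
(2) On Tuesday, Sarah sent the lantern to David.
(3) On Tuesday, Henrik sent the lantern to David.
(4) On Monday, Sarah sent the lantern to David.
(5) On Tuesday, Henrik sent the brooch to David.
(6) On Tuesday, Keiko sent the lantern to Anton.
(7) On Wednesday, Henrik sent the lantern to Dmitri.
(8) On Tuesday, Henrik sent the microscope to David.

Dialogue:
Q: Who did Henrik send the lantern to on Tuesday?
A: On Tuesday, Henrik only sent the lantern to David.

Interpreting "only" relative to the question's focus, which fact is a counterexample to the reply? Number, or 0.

0

Answering "Who did ... to ...?" puts focus on the recipient — here, "David".
So "only" ranges over recipients; the rest (Henrik as agent and the lantern as thing and on Tuesday as setting) is presupposed.
No fact keeps Henrik as agent and the lantern as thing and on Tuesday as setting while changing the recipient; every other fact differs on something backgrounded. The reply stands.
(Fact (5) would refute a reading with focus on the thing — but that is not what the question asks.)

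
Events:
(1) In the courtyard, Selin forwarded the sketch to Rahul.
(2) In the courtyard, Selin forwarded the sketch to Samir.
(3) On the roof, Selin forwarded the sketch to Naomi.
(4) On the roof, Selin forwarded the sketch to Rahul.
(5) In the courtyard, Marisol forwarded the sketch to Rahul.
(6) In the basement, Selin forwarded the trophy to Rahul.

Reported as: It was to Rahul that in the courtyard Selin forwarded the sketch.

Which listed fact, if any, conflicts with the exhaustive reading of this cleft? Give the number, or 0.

2

Focus of the cleft: "Rahul" (the recipient). Presupposed background: same agent, thing, setting (Selin / the sketch / in the courtyard).
Exhaustivity: Rahul is the only recipient satisfying that background.
Fact (2) shares the background but with recipient = Samir; exhaustivity is violated.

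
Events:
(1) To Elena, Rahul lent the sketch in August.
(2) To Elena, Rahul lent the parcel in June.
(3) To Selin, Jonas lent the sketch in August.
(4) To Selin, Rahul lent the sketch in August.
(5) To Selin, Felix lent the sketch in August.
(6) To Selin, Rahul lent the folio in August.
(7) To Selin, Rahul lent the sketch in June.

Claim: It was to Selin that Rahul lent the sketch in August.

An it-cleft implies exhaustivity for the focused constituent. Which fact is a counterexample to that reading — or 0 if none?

1

The cleft puts "Selin" in focus and presupposes the open proposition with Rahul as agent and the sketch as thing and in August as setting.
The exhaustive reading says no other recipient fits that background.
But fact (1) also has Rahul as agent and the sketch as thing and in August as setting, with recipient = Elena — so the exhaustive reading fails.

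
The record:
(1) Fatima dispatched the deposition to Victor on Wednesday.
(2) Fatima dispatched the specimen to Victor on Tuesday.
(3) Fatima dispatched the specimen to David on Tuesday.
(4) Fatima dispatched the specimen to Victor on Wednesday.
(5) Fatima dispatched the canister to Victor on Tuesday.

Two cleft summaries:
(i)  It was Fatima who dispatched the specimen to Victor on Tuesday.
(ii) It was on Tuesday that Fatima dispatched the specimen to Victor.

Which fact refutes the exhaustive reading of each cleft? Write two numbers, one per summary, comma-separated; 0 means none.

0, 4

Summary (i) focuses "Fatima" (the agent); background same thing, recipient, setting (the specimen / Victor / on Tuesday). No fact matches that background with a different agent, so 0.
Summary (ii) focuses "on Tuesday" (the setting); background same agent, thing, recipient (Fatima / the specimen / Victor). Fact (4) matches that background with setting = on Wednesday — refutes (ii).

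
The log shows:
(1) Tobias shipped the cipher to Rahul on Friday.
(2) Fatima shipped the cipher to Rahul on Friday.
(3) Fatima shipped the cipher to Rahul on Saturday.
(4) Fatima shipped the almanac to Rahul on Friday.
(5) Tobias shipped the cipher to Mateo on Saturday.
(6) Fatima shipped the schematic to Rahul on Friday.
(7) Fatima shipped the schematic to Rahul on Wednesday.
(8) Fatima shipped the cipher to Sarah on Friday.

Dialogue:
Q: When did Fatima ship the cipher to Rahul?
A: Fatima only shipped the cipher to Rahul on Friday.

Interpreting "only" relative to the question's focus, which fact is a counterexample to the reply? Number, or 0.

3

The question "When did ...?" targets the setting, so in the reply the focus falls on "on Friday".
"Only" then excludes alternative settings while the background — agent = Fatima, thing = the cipher, recipient = Rahul — is held fixed.
Fact (3) keeps agent = Fatima, thing = the cipher, recipient = Rahul but has setting = on Saturday; that refutes the reply.
(Fact (4) would refute a reading with focus on the thing — but that is not what the question asks.)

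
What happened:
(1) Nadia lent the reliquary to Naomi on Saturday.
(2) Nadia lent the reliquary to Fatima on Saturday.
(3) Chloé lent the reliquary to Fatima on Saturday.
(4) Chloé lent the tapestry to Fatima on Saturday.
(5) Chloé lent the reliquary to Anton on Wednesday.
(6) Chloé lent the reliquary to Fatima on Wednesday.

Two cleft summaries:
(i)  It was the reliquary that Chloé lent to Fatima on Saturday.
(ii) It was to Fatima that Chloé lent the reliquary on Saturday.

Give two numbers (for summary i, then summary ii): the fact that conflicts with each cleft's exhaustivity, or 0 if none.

Summary (i) focuses "the reliquary" (the thing); background same agent, recipient, setting (Chloé / Fatima / on Saturday). Fact (4) matches that background with thing = the tapestry — refutes (i).
Summary (ii) focuses "Fatima" (the recipient); background same agent, thing, setting (Chloé / the reliquary / on Saturday). No fact matches that background with a different recipient, so 0.

4, 0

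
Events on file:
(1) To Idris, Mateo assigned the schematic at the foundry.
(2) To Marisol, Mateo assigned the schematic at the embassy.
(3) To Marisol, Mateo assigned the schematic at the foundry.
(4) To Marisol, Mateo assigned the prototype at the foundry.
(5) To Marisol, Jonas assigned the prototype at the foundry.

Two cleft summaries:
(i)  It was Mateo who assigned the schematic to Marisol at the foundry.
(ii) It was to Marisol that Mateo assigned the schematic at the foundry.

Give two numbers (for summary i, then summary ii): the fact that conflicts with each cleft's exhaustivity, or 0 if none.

(i): focus "Mateo". No fact shares same thing, recipient, setting (the schematic / Marisol / at the foundry) with a different agent. 0.
(ii): focus "Marisol". Looking for same agent, thing, setting (Mateo / the schematic / at the foundry) with some other recipient — fact (1) has Idris there. Refuted.

0, 1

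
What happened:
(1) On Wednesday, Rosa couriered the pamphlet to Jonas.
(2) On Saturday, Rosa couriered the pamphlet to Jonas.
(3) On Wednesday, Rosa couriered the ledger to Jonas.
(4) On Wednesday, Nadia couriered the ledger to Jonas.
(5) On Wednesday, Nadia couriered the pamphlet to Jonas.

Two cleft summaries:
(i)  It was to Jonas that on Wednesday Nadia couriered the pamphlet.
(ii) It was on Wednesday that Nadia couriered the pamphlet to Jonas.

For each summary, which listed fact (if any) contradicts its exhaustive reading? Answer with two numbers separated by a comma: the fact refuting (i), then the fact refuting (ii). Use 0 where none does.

0, 0

Summary (i) focuses "Jonas" (the recipient); background same agent, thing, setting (Nadia / the pamphlet / on Wednesday). No fact matches that background with a different recipient, so 0.
Summary (ii) focuses "on Wednesday" (the setting); background same agent, thing, recipient (Nadia / the pamphlet / Jonas). No fact matches that background with a different setting, so 0.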